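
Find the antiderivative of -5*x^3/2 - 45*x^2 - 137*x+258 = -5*x^4/8 - 15*x^3 - 137*x^2/2 + 258*x + C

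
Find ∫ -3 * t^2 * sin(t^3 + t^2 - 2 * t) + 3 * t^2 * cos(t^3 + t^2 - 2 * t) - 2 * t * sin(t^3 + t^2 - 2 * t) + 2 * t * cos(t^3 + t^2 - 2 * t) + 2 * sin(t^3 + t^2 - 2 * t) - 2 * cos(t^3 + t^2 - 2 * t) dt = sin(t*(t^2 + t - 2)) + cos(t*(t^2 + t - 2)) + C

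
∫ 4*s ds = 2*s^2 + C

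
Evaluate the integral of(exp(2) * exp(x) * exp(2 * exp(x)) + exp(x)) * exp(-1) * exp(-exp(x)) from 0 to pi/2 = -exp(2) - exp(-exp(pi/2) - 1) + exp(-2) + exp(1 + exp(pi/2))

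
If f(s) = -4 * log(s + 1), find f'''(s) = -8/(s^3 + 3*s^2 + 3*s + 1)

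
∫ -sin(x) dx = cos(x) + C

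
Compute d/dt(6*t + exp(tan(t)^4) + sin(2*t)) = 4*exp(tan(t)^4)*tan(t)^5 + 4*exp(tan(t)^4)*tan(t)^3 + 2*cos(2*t) + 6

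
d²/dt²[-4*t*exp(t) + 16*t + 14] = -4*t*exp(t) - 8*exp(t)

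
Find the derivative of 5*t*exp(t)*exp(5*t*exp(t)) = 25*t^2*exp(5*t*exp(t) + 2*t) + 5*t*exp(5*t*exp(t) + t) + 25*t*exp(5*t*exp(t) + 2*t) + 5*exp(5*t*exp(t) + t)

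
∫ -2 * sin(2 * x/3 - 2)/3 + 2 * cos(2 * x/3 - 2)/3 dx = sin(2*x/3 - 2) + cos(2*x/3 - 2) + C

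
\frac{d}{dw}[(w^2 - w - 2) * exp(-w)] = (-w^2 + 3*w + 1)*exp(-w)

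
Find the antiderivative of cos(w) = sin(w) + C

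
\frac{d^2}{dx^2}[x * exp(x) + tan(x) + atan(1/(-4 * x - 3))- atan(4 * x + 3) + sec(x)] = x*exp(x) + 2*exp(x) + 2*tan(x)^3 + 2*tan(x)^2*sec(x) + 2*tan(x) + sec(x)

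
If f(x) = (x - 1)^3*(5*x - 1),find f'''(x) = 120*x - 96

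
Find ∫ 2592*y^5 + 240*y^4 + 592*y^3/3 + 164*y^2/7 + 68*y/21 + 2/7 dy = 432*y^6 + 48*y^5 + 148*y^4/3 + 164*y^3/21 + 34*y^2/21 + 2*y/7 + C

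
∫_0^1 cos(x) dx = sin(1)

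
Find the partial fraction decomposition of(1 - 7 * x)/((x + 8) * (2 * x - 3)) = -1/(2*x - 3) - 3/(x + 8)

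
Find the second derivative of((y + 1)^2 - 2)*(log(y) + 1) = (2*y^2*log(y) + 5*y^2 + 2*y + 1)/y^2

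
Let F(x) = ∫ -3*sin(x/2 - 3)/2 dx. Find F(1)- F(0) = 3*cos(5/2) - 3*cos(3)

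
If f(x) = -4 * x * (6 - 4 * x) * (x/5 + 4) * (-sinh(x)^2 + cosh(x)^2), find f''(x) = 96*x/5 + 592/5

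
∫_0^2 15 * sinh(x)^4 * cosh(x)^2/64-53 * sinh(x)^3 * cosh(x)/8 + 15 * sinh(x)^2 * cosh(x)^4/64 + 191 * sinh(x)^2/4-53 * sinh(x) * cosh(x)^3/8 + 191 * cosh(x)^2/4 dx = -5*(4 - sinh(4)/8)^3 + 7*(4 - sinh(4)/8)^2 + 7*sinh(4)/8 + 208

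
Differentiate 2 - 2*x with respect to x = -2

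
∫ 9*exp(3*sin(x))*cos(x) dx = 3*exp(3*sin(x)) + C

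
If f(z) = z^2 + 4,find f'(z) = 2*z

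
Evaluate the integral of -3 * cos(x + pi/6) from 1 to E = -3*sin(pi/6 + E) + 3*sin(pi/6 + 1)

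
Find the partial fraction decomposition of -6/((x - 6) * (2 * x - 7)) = 12/(5*(2*x - 7)) - 6/(5*(x - 6))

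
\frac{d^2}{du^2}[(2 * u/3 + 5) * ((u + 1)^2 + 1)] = 4*u + 38/3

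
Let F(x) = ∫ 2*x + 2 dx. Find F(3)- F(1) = 12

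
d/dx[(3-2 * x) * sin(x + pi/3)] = -2*x*cos(x + pi/3) - 2*sin(x + pi/3) + 3*cos(x + pi/3)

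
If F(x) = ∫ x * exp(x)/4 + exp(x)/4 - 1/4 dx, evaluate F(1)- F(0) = -1/4 + E/4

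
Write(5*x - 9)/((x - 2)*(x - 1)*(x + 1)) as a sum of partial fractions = -7/(3*(x + 1)) + 2/(x - 1) + 1/(3*(x - 2))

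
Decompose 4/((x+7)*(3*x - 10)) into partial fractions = 12/(31*(3*x - 10)) - 4/(31*(x + 7))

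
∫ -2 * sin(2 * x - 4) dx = cos(2*x - 4) + C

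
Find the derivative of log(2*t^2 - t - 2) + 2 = (4*t - 1)/(2*t^2 - t - 2)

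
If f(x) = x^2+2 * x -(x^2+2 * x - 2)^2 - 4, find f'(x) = -4*x^3 - 12*x^2 + 2*x + 10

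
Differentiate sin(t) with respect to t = cos(t)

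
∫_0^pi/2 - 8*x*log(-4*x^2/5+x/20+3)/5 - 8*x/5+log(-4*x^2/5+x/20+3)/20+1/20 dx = -3*log(3) + (-pi^2/5 + pi/40 + 3)*log(-pi^2/5 + pi/40 + 3)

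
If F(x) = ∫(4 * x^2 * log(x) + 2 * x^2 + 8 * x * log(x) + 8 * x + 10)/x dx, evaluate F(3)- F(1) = 52*log(3)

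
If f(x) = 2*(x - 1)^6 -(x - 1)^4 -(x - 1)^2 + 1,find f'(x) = 12*x^5 - 60*x^4 + 116*x^3 - 108*x^2 + 46*x - 6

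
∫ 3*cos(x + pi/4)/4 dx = 3*sin(x + pi/4)/4 + C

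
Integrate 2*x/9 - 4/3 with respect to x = x^2/9 - 4*x/3 + C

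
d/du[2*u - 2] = 2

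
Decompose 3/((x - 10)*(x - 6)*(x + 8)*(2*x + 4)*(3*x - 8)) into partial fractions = 243/(197120*(3*x - 8)) + 1/(32256*(x + 8)) - 1/(5376*(x + 2)) - 3/(8960*(x - 6)) + 1/(12672*(x - 10))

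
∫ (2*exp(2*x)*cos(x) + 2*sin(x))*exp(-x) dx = 2*sqrt(2)*sin(x + pi/4)*sinh(x) + C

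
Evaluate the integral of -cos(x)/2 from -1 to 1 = -sin(1)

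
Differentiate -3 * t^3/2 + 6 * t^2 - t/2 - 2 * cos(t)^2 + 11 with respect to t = -9*t^2/2 + 12*t + 2*sin(2*t) - 1/2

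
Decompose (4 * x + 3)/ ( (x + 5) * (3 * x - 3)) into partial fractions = 17/(18*(x + 5)) + 7/(18*(x - 1))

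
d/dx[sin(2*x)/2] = cos(2*x)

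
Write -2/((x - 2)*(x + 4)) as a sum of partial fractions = 1/(3*(x + 4)) - 1/(3*(x - 2))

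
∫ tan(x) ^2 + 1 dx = tan(x) + C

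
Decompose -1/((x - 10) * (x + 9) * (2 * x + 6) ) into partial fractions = -1/(228*(x + 9)) + 1/(156*(x + 3)) - 1/(494*(x - 10))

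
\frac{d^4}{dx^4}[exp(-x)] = exp(-x)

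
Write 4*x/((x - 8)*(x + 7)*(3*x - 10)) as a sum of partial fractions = -60/(217*(3*x - 10)) - 28/(465*(x + 7)) + 16/(105*(x - 8))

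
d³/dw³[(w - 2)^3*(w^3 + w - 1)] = 120*w^3 - 360*w^2 + 312*w - 90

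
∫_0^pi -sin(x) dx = -2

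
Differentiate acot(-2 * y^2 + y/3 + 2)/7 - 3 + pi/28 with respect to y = (36*y - 3)/(252*y^4 - 84*y^3 - 497*y^2 + 84*y + 315)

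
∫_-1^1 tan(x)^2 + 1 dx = 2*tan(1)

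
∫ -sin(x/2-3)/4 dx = cos(x/2 - 3)/2 + C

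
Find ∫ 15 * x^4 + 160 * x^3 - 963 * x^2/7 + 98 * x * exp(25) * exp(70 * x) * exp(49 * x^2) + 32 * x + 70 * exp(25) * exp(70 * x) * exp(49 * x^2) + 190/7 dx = (x^2 + 14*x - 6)*(21*x^3 - 14*x^2 + x + 14)/7 + exp((7*x + 5)^2) + C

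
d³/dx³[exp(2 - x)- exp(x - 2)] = (-exp(2*x - 4) - 1)*exp(2 - x)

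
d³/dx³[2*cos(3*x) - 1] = 54*sin(3*x)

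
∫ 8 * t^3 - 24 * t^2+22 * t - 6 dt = 2*t^4 - 8*t^3 + 11*t^2 - 6*t + C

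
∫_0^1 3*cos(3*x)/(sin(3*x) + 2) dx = -log(2) + log(sin(3) + 2)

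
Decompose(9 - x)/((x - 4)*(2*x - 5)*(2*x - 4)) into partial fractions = -13/(3*(2*x - 5)) + 7/(4*(x - 2)) + 5/(12*(x - 4))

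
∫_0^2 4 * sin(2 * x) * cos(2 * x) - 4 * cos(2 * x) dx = -1 + (-1 + sin(4))^2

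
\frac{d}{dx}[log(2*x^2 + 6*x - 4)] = (2*x + 3)/(x^2 + 3*x - 2)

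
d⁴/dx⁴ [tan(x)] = 24*tan(x)^5 + 40*tan(x)^3 + 16*tan(x)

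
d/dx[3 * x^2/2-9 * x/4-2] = 3*x - 9/4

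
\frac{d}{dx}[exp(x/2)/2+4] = exp(x/2)/4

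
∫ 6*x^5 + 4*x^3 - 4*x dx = x^6 + x^4 - 2*x^2 + C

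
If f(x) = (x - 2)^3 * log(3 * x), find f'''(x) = (6*x^3*log(x) + 6*x^3*log(3) + 11*x^3 - 12*x^2 - 12*x - 16)/x^3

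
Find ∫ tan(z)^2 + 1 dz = tan(z) + C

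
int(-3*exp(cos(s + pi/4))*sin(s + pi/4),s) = 3*exp(cos(s + pi/4)) + C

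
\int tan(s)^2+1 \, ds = tan(s) + C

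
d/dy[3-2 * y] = -2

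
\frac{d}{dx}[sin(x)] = cos(x)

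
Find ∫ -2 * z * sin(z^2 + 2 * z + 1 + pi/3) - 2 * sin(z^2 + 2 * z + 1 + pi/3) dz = cos((z + 1)^2 + pi/3) + C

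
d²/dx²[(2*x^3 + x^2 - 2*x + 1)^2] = 120*x^4 + 80*x^3 - 84*x^2 + 12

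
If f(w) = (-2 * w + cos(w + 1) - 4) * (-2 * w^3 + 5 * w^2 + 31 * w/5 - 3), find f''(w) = 2*w^3*cos(w + 1) + 12*w^2*sin(w + 1) - 5*w^2*cos(w + 1) + 48*w^2 - 20*w*sin(w + 1) - 91*w*cos(w + 1)/5 - 12*w - 62*sin(w + 1)/5 + 13*cos(w + 1) - 324/5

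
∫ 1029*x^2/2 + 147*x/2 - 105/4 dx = 343*x^3/2 + 147*x^2/4 - 105*x/4 + C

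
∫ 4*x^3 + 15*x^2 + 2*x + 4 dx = x^4 + 5*x^3 + x^2 + 4*x + C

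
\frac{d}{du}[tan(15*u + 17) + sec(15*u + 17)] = 15*tan(15*u + 17)^2 + 15*tan(15*u + 17)*sec(15*u + 17) + 15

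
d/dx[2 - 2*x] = -2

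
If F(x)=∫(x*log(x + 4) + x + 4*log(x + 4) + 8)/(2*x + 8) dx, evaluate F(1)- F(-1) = -7*log(3)/2 + 9*log(5)/2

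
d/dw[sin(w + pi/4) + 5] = cos(w + pi/4)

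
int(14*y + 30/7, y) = 7*y^2 + 30*y/7 + C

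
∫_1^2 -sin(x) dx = -cos(1) + cos(2)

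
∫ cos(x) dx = sin(x) + C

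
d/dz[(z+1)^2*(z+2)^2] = 4*z^3 + 18*z^2 + 26*z + 12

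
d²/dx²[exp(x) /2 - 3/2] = exp(x)/2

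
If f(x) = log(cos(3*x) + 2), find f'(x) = -3*sin(3*x)/(cos(3*x) + 2)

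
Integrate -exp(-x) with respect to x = exp(-x) + C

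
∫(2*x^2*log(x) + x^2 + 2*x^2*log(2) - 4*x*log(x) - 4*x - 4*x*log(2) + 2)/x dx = ((x - 2)^2 - 2)*log(2*x) + C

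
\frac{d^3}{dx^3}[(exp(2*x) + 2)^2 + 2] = 64*exp(4*x) + 32*exp(2*x)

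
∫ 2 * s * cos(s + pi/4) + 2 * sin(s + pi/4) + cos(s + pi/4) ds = (2*s + 1)*sin(s + pi/4) + C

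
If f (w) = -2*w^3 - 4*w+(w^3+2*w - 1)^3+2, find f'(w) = 9*w^8 + 42*w^6 - 18*w^5 + 60*w^4 - 48*w^3 + 27*w^2 - 24*w + 2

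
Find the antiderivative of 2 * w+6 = w^2 + 6*w + C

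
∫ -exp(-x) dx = exp(-x) + C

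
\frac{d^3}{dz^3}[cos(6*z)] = 216*sin(6*z)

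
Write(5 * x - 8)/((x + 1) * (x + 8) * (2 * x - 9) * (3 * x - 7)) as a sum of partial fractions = -99/(4030*(3*x - 7)) + 116/(3575*(2*x - 9)) + 48/(5425*(x + 8)) - 13/(770*(x + 1))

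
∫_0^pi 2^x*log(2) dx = -1 + 2^pi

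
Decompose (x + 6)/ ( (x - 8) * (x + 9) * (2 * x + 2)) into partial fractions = -3/(272*(x + 9)) - 5/(144*(x + 1)) + 7/(153*(x - 8))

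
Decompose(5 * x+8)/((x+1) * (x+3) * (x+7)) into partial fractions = -9/(8*(x + 7)) + 7/(8*(x + 3)) + 1/(4*(x + 1))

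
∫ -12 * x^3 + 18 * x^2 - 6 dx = -3*x^4 + 6*x^3 - 6*x + C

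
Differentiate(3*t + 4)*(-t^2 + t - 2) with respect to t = -9*t^2 - 2*t - 2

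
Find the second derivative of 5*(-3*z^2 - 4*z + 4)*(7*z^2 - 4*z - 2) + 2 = -1260*z^2 - 480*z + 500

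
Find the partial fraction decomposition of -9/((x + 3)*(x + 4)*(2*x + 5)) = -12/(2*x + 5) - 3/(x + 4) + 9/(x + 3)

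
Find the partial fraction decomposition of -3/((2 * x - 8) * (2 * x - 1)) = 3/(7*(2*x - 1)) - 3/(14*(x - 4))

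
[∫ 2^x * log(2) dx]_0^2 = 3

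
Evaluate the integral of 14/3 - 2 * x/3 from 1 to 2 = 11/3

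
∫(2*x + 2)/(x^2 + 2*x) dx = log(-x*(x + 2)) + C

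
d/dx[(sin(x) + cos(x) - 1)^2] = 2*cos(2*x) - 2*sqrt(2)*cos(x + pi/4)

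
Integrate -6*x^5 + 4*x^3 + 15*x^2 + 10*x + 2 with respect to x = -x^6 + x^4 + 5*x^3 + 5*x^2 + 2*x + C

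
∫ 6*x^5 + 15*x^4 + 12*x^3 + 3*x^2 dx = x^6 + 3*x^5 + 3*x^4 + x^3 + C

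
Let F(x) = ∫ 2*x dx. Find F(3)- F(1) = 8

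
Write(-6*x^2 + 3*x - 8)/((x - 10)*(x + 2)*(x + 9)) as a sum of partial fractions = -521/(133*(x + 9)) + 19/(42*(x + 2)) - 289/(114*(x - 10))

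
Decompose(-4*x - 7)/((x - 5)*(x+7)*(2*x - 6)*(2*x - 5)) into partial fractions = -68/(95*(2*x - 5)) - 7/(1520*(x + 7)) + 19/(40*(x - 3)) - 9/(80*(x - 5))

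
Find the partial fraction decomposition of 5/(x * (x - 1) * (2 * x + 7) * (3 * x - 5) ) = 27/(62*(3*x - 5)) - 40/(1953*(2*x + 7)) - 5/(18*(x - 1)) + 1/(7*x)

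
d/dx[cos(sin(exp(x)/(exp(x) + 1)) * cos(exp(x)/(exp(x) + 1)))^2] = -(sin(sin(2*exp(x)/(exp(x) + 1)) - 2*exp(x)/(exp(x) + 1)) + sin(sin(2*exp(x)/(exp(x) + 1)) + 2*exp(x)/(exp(x) + 1)))*exp(x)/(2*(exp(2*x) + 2*exp(x) + 1))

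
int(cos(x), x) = sin(x) + C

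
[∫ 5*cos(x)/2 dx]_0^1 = 5*sin(1)/2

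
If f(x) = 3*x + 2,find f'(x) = 3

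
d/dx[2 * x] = 2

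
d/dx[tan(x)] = cos(x)^(-2)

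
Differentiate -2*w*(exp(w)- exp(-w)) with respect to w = (-2*w*exp(2*w) - 2*w - 2*exp(2*w) + 2)*exp(-w)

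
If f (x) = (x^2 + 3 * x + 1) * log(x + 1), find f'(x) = (2*x^2*log(x + 1) + x^2 + 5*x*log(x + 1) + 3*x + 3*log(x + 1) + 1)/(x + 1)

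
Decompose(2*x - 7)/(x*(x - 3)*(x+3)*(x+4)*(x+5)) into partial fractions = -17/(80*(x + 5)) + 15/(28*(x + 4)) - 13/(36*(x + 3)) - 1/(1008*(x - 3)) + 7/(180*x)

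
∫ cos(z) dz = sin(z) + C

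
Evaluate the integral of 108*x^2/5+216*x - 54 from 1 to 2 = 1602/5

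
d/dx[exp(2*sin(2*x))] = 4*exp(2*sin(2*x))*cos(2*x)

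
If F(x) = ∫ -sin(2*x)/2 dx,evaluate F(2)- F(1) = cos(4)/4 - cos(2)/4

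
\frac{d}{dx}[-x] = -1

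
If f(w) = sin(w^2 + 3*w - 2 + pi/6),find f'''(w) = -8*w^3*cos(w^2 + 3*w - 2 + pi/6) - 36*w^2*cos(w^2 + 3*w - 2 + pi/6) - 12*w*sin(w^2 + 3*w - 2 + pi/6) - 54*w*cos(w^2 + 3*w - 2 + pi/6) - 18*sin(w^2 + 3*w - 2 + pi/6) - 27*cos(w^2 + 3*w - 2 + pi/6)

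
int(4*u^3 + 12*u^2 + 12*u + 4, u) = u^4 + 4*u^3 + 6*u^2 + 4*u + C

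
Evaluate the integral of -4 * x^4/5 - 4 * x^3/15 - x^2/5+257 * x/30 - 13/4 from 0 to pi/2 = (-pi^2 + 5 + 5*pi/2)*(-4 + pi^3/40 + pi^2/12 + 3*pi/8)/5 + 4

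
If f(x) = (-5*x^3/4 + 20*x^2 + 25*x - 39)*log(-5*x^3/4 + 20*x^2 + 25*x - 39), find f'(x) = -15*x^2*log(-5*x^3/4 + 20*x^2 + 25*x - 39)/4 - 15*x^2/4 + 40*x*log(-5*x^3/4 + 20*x^2 + 25*x - 39) + 40*x + 25*log(-5*x^3/4 + 20*x^2 + 25*x - 39) + 25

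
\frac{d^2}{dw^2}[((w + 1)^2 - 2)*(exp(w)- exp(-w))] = (w^2*exp(2*w) - w^2 + 6*w*exp(2*w) + 2*w + 5*exp(2*w) + 3)*exp(-w)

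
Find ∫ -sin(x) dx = cos(x) + C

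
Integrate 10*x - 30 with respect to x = 5*x^2 - 30*x + C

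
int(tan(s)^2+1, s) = tan(s) + C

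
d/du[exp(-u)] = -exp(-u)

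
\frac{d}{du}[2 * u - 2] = 2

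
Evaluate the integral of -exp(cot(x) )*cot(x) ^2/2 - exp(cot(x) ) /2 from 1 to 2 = -exp(cot(1))/2 + exp(cot(2))/2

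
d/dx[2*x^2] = 4*x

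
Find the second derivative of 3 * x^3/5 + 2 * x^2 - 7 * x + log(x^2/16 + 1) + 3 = (18*x^5 + 20*x^4 + 576*x^3 + 630*x^2 + 4608*x + 5280)/(5*x^4 + 160*x^2 + 1280)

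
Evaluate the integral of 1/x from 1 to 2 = log(2)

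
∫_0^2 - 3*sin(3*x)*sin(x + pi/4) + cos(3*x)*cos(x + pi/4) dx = -sqrt(2)/2 + sin(pi/4 + 2)*cos(6)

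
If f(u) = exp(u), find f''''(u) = exp(u)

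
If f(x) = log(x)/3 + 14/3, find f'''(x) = 2/(3*x^3)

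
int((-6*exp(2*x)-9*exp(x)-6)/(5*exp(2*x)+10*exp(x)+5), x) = (-2*(3*x + 10)*(exp(x) + 1) + 3*exp(x))/(5*(exp(x) + 1)) + C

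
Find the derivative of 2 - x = -1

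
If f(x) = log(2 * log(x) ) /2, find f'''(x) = (2*log(x)^2 + 3*log(x) + 2)/(2*x^3*log(x)^3)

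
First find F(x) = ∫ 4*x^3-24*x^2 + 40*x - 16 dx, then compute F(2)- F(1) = 3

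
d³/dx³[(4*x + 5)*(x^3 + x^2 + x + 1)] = 96*x + 54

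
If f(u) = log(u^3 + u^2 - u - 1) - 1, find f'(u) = (3*u - 1)/(u^2 - 1)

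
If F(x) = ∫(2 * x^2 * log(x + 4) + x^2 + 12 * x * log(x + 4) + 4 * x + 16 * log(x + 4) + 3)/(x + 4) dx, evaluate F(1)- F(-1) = 8*log(5)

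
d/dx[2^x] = 2^x*log(2)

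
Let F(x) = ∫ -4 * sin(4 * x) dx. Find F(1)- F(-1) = 0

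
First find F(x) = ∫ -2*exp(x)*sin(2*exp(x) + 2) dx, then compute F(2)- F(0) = cos(2 + 2*exp(2)) - cos(4)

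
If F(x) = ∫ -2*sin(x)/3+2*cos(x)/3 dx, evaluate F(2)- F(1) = 2*sqrt(2)*(-sin(pi/4 + 1) + sin(pi/4 + 2))/3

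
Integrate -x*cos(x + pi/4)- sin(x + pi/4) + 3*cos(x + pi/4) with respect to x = (3 - x)*sin(x + pi/4) + C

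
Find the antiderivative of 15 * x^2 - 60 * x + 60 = 5*x^3 - 30*x^2 + 60*x + C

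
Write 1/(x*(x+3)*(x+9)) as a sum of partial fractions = 1/(54*(x + 9)) - 1/(18*(x + 3)) + 1/(27*x)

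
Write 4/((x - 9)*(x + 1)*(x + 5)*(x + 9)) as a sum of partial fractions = -1/(144*(x + 9)) + 1/(56*(x + 5)) - 1/(80*(x + 1)) + 1/(630*(x - 9))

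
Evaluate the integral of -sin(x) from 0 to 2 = -1 + cos(2)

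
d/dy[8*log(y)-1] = 8/y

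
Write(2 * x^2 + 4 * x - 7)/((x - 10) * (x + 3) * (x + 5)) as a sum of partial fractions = 23/(30*(x + 5)) + 1/(26*(x + 3)) + 233/(195*(x - 10))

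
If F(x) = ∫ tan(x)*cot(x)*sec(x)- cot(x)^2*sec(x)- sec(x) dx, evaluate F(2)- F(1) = -1/sin(1) + 1/sin(2)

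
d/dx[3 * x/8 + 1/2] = 3/8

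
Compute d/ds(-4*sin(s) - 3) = -4*cos(s)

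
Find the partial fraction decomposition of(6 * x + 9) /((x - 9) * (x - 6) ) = -15/(x - 6) + 21/(x - 9)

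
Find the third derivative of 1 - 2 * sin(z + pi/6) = 2*cos(z + pi/6)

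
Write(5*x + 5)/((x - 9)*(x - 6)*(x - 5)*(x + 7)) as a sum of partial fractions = 5/(416*(x + 7)) + 5/(8*(x - 5)) - 35/(39*(x - 6)) + 25/(96*(x - 9))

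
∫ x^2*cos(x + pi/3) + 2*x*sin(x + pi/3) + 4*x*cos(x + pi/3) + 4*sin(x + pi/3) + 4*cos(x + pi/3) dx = (x + 2)^2*sin(x + pi/3) + C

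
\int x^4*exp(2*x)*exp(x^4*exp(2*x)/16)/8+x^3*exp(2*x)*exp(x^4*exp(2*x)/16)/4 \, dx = exp(x^4*exp(2*x)/16) + C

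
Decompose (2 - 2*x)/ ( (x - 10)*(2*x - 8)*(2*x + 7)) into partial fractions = 2/(45*(2*x + 7)) + 1/(30*(x - 4)) - 1/(18*(x - 10))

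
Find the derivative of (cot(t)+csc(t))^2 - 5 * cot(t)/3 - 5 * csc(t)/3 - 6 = (5*cos(t)/3 + 5/3 - 2*cos(t)^2/sin(t) - 4*cos(t)/sin(t) - 2/sin(t))/sin(t)^2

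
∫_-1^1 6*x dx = 0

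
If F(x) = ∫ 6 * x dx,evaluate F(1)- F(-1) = 0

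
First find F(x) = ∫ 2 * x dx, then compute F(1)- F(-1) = 0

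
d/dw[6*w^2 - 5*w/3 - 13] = 12*w - 5/3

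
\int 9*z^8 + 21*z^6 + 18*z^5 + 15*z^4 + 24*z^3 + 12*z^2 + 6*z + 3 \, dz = z^9 + 3*z^7 + 3*z^6 + 3*z^5 + 6*z^4 + 4*z^3 + 3*z^2 + 3*z + C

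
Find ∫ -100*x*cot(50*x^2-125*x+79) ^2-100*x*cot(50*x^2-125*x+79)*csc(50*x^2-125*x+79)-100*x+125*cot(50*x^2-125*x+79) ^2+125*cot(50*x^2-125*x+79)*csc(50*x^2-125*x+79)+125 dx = cot(50*x^2 - 125*x + 79) + csc(50*x^2 - 125*x + 79) + C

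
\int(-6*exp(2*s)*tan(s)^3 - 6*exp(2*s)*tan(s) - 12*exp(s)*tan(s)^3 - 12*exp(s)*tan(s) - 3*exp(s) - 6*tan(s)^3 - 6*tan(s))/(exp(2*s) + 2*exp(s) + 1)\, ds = ((-exp(s) - 1)*(3*tan(s)^2 - 2) - 3*exp(s))/(exp(s) + 1) + C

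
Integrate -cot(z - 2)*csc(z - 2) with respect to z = csc(z - 2) + C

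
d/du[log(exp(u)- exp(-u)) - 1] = (exp(2*u) + 1)/(exp(2*u) - 1)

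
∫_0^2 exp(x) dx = -1 + exp(2)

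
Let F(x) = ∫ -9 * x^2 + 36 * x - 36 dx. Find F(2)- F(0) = -24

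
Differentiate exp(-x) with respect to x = -exp(-x)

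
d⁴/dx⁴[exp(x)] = exp(x)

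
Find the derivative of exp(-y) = -exp(-y)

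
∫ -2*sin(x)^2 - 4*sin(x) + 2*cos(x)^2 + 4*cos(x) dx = (sqrt(2)*sin(x + pi/4) + 2)^2 + C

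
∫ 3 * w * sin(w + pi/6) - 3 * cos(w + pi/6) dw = -3*w*cos(w + pi/6) + C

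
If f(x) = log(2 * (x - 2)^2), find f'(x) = 2/(x - 2)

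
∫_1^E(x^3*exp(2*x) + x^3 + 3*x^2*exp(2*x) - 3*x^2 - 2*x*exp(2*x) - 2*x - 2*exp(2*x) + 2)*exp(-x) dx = -exp(-1) + E + (-2*E + exp(3))*(-exp(-E) + exp(E))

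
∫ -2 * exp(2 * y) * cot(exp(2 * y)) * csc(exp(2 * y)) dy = csc(exp(2*y)) + C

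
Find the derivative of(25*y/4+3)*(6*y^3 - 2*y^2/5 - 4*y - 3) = 150*y^3 + 93*y^2/2 - 262*y/5 - 123/4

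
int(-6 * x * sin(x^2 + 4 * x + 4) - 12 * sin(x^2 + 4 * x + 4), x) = 3*cos((x + 2)^2) + C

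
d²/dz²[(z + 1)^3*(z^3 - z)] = 30*z^4 + 60*z^3 + 24*z^2 - 12*z - 6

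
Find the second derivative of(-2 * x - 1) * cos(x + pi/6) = 2*x*cos(x + pi/6) + 4*sin(x + pi/6) + cos(x + pi/6)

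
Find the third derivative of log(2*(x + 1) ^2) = 4/(x^3 + 3*x^2 + 3*x + 1)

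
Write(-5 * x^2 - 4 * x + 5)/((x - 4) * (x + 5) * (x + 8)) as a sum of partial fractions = -283/(36*(x + 8)) + 100/(27*(x + 5)) - 91/(108*(x - 4))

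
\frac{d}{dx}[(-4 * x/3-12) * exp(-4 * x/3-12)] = (16*x + 132)*exp(-4*x/3 - 12)/9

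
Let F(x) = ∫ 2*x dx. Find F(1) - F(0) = 1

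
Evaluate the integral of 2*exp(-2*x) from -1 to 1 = (E - exp(-1))*exp(-1) - E*(-E + exp(-1))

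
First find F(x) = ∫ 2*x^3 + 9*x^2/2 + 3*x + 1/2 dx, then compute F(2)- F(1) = 23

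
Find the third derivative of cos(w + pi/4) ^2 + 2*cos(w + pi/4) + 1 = 2*sin(w + pi/4) + 4*cos(2*w)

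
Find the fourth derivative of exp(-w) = exp(-w)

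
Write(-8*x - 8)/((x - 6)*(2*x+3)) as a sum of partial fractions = -8/(15*(2*x + 3)) - 56/(15*(x - 6))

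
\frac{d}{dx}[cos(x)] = -sin(x)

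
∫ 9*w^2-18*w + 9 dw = 3*w^3 - 9*w^2 + 9*w + C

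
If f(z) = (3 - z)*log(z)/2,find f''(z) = (-z - 3)/(2*z^2)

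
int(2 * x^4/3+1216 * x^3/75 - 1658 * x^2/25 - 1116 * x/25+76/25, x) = 2*x^5/15 + 304*x^4/75 - 1658*x^3/75 - 558*x^2/25 + 76*x/25 + C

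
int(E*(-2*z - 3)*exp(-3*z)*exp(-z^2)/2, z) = exp(-z^2 - 3*z + 1)/2 + C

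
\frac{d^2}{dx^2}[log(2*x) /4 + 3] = -1/(4*x^2)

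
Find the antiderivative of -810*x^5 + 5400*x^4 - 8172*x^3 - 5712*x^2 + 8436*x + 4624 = -135*x^6 + 1080*x^5 - 2043*x^4 - 1904*x^3 + 4218*x^2 + 4624*x + C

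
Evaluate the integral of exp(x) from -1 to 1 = E - exp(-1)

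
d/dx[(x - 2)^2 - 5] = 2*x - 4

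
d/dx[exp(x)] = exp(x)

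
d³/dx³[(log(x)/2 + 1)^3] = (3*log(x)^2 + 3*log(x) - 3)/(4*x^3)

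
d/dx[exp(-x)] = -exp(-x)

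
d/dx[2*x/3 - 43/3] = 2/3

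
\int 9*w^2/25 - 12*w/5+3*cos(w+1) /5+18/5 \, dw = 3*w^3/25 - 6*w^2/5 + 18*w/5 + 3*sin(w + 1)/5 + C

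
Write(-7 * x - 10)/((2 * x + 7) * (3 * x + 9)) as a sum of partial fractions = -29/(3*(2*x + 7)) + 11/(3*(x + 3))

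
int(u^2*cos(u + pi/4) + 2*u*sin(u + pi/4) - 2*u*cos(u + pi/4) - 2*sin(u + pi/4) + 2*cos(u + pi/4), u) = ((u - 1)^2 + 1)*sin(u + pi/4) + C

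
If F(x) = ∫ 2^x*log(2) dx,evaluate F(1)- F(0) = 1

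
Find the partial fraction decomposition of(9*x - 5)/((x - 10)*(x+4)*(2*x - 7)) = -106/(195*(2*x - 7)) - 41/(210*(x + 4)) + 85/(182*(x - 10))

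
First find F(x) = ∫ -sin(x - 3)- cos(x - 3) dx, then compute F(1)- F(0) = cos(2) - sin(3) + sin(2) - cos(3)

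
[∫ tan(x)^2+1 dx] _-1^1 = 2*tan(1)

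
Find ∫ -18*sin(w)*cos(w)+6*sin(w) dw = (3*cos(w) - 1)^2 + C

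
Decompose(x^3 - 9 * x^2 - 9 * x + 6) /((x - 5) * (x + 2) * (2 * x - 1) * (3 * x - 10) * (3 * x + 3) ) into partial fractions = 587/(4420*(3*x - 10)) - 2/(1377*(2*x - 1)) - 1/(84*(x + 2)) - 5/(702*(x + 1)) - 139/(5670*(x - 5))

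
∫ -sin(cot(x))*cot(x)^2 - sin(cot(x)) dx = -cos(cot(x)) + C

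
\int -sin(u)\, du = cos(u) + C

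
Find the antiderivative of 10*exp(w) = 10*exp(w) + C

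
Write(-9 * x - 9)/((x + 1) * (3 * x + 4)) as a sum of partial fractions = -9/(3*x + 4)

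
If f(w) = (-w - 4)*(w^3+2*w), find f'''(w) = -24*w - 24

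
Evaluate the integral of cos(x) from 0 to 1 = sin(1)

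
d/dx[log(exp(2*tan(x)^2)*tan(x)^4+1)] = 4*(tan(x)^2 + 1)^2*exp(2*tan(x)^2)*tan(x)^3/(exp(2*tan(x)^2)*tan(x)^4 + 1)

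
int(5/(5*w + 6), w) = log(5*w + 6) + C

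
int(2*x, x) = x^2 + C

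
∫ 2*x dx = x^2 + C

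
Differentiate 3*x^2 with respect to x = 6*x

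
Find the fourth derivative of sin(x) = sin(x)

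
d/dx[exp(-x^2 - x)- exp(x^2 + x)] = (-2*x*exp(2*x^2 + 2*x) - 2*x - exp(2*x^2 + 2*x) - 1)*exp(-x^2 - x)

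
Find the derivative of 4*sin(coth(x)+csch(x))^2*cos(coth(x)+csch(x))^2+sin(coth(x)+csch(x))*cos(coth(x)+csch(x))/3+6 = -2*(24*sin(coth(x) + csch(x))*cos(coth(x) + csch(x))*cosh(x) + 24*sin(coth(x) + csch(x))*cos(coth(x) + csch(x)) + cosh(x) + 1)*sin(coth(x) + csch(x) + pi/4)*cos(coth(x) + csch(x) + pi/4)/(3*sinh(x)^2)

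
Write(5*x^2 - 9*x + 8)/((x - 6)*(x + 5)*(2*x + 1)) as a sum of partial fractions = -55/(117*(2*x + 1)) + 178/(99*(x + 5)) + 134/(143*(x - 6))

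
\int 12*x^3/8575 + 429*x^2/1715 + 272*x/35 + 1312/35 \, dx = 3*x^4/8575 + 143*x^3/1715 + 136*x^2/35 + 1312*x/35 + C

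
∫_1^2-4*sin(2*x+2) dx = -2*cos(4) + 2*cos(6)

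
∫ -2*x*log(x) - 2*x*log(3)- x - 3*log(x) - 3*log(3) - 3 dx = -x*(x + 3)*log(3*x) + C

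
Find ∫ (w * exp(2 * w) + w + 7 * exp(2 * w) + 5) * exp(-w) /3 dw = 2*(w + 6)*sinh(w)/3 + C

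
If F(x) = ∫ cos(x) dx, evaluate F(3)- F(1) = -sin(1) + sin(3)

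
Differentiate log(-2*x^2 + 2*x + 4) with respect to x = (2*x - 1)/(x^2 - x - 2)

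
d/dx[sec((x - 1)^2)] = 2*x*tan(x^2 - 2*x + 1)*sec(x^2 - 2*x + 1) - 2*tan(x^2 - 2*x + 1)*sec(x^2 - 2*x + 1)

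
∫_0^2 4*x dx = 8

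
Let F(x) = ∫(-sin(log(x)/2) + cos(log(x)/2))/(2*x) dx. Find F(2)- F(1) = -1 + sqrt(2)*sin(log(2)/2 + pi/4)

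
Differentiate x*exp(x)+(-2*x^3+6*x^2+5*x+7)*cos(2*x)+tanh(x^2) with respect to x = 4*x^3*sin(2*x) - 12*x^2*sin(2*x) - 6*x^2*cos(2*x) + x*exp(x) - 10*x*sin(2*x) + 12*x*cos(2*x) + 2*x/cosh(x^2)^2 + exp(x) - 14*sin(2*x) + 5*cos(2*x)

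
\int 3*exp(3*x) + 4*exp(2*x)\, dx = (exp(x) + 2)*exp(2*x) + C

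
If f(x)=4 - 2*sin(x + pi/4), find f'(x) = -2*cos(x + pi/4)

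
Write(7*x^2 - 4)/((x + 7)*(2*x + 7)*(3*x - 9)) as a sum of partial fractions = -109/(91*(2*x + 7)) + 113/(70*(x + 7)) + 59/(390*(x - 3))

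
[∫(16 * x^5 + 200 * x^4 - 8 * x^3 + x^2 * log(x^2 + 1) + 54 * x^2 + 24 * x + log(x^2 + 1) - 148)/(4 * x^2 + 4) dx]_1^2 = -25*log(2)/4 + 13*log(5)/2 + 257/3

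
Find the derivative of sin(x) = cos(x)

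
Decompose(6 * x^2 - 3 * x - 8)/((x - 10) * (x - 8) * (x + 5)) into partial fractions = 157/(195*(x + 5)) - 176/(13*(x - 8)) + 281/(15*(x - 10))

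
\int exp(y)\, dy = exp(y) + C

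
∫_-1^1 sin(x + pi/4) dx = sqrt(2)*sin(1)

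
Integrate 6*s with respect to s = 3*s^2 + C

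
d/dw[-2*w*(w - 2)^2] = -6*w^2 + 16*w - 8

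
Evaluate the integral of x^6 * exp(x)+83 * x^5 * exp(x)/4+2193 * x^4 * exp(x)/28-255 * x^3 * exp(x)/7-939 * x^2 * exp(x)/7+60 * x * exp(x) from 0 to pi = pi*(-5*pi + 4*pi^2)*(-6 + pi^3/4 + 43*pi/7 + 4*pi^2)*exp(pi)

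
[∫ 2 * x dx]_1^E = -1 + exp(2)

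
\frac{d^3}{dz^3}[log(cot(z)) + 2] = -2*sin(z)/cos(z)^3 - 2*cos(z)/sin(z)^3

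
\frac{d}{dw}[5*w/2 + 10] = 5/2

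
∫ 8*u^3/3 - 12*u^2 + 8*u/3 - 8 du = 2*u^4/3 - 4*u^3 + 4*u^2/3 - 8*u + C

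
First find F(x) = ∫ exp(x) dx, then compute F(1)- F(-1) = E - exp(-1)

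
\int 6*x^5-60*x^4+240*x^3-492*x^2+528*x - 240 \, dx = x^6 - 12*x^5 + 60*x^4 - 164*x^3 + 264*x^2 - 240*x + C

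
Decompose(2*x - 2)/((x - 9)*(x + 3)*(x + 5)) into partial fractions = -3/(7*(x + 5)) + 1/(3*(x + 3)) + 2/(21*(x - 9))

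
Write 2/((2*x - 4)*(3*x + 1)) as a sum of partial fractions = -3/(7*(3*x + 1)) + 1/(7*(x - 2))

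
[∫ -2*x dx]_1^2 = -3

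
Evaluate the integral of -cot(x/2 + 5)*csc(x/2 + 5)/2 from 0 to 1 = csc(11/2) - csc(5)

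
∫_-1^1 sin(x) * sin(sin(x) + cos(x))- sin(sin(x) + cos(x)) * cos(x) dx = -cos(-cos(1) + sin(1)) + cos(cos(1) + sin(1))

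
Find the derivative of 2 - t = -1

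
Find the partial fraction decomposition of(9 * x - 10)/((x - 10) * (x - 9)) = -71/(x - 9) + 80/(x - 10)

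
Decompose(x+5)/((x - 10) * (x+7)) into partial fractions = 2/(17*(x + 7)) + 15/(17*(x - 10))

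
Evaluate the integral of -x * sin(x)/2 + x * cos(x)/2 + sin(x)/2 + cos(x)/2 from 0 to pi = -pi/2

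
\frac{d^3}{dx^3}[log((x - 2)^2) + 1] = 4/(x^3 - 6*x^2 + 12*x - 8)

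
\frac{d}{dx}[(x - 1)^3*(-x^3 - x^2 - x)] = -6*x^5 + 10*x^4 - 4*x^3 + 3*x^2 - 4*x + 1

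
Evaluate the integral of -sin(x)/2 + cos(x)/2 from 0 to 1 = -1/2 + cos(1)/2 + sin(1)/2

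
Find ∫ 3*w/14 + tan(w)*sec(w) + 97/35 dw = 3*w^2/28 + 97*w/35 + sec(w) + C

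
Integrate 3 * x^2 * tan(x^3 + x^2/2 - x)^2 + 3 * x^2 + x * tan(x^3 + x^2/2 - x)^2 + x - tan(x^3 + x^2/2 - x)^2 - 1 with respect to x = tan(x*(x^2 + x/2 - 1)) + C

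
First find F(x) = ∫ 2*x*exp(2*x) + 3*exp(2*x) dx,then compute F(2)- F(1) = -2*exp(2) + 3*exp(4)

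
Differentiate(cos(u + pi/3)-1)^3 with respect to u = -3*sin(u + pi/3)*cos(u + pi/3)^2 - 3*sin(u + pi/3) + 3*cos(2*u + pi/6)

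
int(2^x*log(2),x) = 2^x + C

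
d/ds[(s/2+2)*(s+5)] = s + 9/2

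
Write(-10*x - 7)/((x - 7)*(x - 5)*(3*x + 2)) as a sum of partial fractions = -3/(391*(3*x + 2)) + 57/(34*(x - 5)) - 77/(46*(x - 7))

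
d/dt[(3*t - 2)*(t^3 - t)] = 12*t^3 - 6*t^2 - 6*t + 2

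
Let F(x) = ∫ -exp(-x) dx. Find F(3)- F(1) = -exp(-1) + exp(-3)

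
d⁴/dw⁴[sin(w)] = sin(w)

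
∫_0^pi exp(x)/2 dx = -1/2 + exp(pi)/2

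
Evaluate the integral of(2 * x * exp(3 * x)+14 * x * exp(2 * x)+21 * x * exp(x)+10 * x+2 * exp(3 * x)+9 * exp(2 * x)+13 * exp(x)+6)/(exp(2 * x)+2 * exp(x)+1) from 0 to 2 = 2*exp(4)/(1 + exp(2)) + 2*exp(2) + 32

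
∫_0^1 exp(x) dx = -1 + E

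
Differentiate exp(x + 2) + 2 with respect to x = exp(x + 2)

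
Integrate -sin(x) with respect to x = cos(x) + C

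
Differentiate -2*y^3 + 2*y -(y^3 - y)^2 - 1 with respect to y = -6*y^5 + 8*y^3 - 6*y^2 - 2*y + 2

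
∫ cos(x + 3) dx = sin(x + 3) + C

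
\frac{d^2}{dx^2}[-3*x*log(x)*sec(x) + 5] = 3*(x^2*log(x) - 2*x^2*log(x)/cos(x)^2 - 2*x*log(x)*sin(x)/cos(x) - 2*x*sin(x)/cos(x) - 1)/(x*cos(x))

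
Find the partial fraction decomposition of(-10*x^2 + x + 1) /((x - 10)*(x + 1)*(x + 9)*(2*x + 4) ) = 409/(1064*(x + 9)) - 41/(168*(x + 2)) + 5/(88*(x + 1)) - 989/(5016*(x - 10))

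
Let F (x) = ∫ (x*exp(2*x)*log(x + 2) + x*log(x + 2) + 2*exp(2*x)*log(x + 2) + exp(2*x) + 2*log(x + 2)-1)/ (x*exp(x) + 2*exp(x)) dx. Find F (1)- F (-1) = (E - exp(-1))*log(3)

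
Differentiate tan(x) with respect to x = cos(x)^(-2)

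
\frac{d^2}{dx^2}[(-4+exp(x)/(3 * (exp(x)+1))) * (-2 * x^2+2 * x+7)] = (2*x^2*exp(2*x) - 2*x^2*exp(x) - 10*x*exp(2*x) - 6*x*exp(x) + 44*exp(3*x) + 133*exp(2*x) + 151*exp(x) + 48)/(3*exp(3*x) + 9*exp(2*x) + 9*exp(x) + 3)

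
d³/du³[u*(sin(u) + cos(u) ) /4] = -sqrt(2)*(u*cos(u + pi/4) + 3*sin(u + pi/4))/4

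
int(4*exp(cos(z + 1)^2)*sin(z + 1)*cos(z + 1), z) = -2*exp(cos(z + 1)^2) + C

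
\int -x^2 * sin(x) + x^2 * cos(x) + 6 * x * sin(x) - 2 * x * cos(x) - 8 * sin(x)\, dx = sqrt(2)*(x - 2)^2*sin(x + pi/4) + C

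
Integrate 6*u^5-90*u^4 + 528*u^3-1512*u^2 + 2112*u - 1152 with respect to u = u^6 - 18*u^5 + 132*u^4 - 504*u^3 + 1056*u^2 - 1152*u + C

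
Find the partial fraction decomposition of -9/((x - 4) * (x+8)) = 3/(4*(x + 8)) - 3/(4*(x - 4))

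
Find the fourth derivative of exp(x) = exp(x)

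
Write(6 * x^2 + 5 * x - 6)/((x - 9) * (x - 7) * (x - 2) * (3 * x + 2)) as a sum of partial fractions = 45/(1334*(3*x + 2)) + 1/(10*(x - 2)) - 323/(230*(x - 7)) + 75/(58*(x - 9))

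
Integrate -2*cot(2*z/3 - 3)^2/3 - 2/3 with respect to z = cot(2*z/3 - 3) + C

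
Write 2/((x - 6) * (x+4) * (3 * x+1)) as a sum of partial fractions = -18/(209*(3*x + 1)) + 1/(55*(x + 4)) + 1/(95*(x - 6))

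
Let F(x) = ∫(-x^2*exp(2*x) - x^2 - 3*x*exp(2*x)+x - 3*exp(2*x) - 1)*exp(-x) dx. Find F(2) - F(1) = -8*exp(2) - 4*exp(-1) + 8*exp(-2) + 4*E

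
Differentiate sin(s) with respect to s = cos(s)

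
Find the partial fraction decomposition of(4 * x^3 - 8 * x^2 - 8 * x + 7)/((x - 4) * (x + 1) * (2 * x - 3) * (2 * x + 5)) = 57/(52*(2*x + 5)) + 19/(100*(2*x - 3)) + 1/(25*(x + 1)) + 103/(325*(x - 4))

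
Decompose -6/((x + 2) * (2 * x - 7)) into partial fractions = -12/(11*(2*x - 7)) + 6/(11*(x + 2))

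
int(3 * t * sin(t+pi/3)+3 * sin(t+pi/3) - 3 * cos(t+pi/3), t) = (-3*t - 3)*cos(t + pi/3) + C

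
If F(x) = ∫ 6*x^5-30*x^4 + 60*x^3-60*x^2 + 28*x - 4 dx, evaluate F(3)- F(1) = 60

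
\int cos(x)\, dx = sin(x) + C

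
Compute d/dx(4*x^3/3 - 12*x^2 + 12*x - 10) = 4*x^2 - 24*x + 12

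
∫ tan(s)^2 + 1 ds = tan(s) + C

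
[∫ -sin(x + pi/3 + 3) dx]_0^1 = cos(pi/3 + 4) - cos(pi/3 + 3)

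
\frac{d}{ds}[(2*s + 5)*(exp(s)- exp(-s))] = (2*s*exp(2*s) + 2*s + 7*exp(2*s) + 3)*exp(-s)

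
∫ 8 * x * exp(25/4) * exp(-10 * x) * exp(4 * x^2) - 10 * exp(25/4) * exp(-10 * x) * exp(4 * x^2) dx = exp((4*x - 5)^2/4) + C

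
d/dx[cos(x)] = -sin(x)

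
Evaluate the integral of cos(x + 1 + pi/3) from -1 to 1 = -sqrt(3)/2 + sin(pi/3 + 2)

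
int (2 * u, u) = u^2 + C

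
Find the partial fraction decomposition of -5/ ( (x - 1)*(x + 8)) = 5/(9*(x + 8)) - 5/(9*(x - 1))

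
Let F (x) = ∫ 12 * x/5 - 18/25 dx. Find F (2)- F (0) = 84/25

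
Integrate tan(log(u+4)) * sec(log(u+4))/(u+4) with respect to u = sec(log(u + 4)) + C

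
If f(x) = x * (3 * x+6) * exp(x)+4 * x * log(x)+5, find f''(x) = (3*x^3*exp(x) + 18*x^2*exp(x) + 18*x*exp(x) + 4)/x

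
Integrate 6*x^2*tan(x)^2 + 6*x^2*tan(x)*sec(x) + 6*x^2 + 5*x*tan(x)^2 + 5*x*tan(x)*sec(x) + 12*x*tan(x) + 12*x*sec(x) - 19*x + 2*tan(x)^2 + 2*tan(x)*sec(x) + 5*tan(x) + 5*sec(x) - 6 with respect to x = -4*(x + 1)*(3*x - 1) + (tan(x) + sec(x))*(6*x^2 + 5*x + 2) + C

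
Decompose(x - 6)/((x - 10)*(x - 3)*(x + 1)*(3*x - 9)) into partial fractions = 7/(528*(x + 1)) - 37/(2352*(x - 3)) + 1/(28*(x - 3)^2) + 4/(1617*(x - 10))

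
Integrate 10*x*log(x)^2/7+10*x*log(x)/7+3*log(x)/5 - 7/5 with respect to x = x*(25*x*log(x)^2 + 21*log(x) - 70)/35 + C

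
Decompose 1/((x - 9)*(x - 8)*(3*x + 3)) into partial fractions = 1/(270*(x + 1)) - 1/(27*(x - 8)) + 1/(30*(x - 9))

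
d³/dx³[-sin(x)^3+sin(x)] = (20 - 27*cos(x)^2)*cos(x)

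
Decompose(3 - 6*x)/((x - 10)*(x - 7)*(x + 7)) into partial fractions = 45/(238*(x + 7)) + 13/(14*(x - 7)) - 19/(17*(x - 10))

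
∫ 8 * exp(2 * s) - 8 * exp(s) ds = 4*(1 - exp(s))^2 + C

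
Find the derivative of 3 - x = -1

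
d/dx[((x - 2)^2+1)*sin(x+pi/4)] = x^2*cos(x + pi/4) + 2*x*sin(x + pi/4) - 4*x*cos(x + pi/4) - 4*sin(x + pi/4) + 5*cos(x + pi/4)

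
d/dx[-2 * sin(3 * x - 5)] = -6*cos(3*x - 5)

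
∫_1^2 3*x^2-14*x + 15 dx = 1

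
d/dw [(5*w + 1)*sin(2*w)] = 10*w*cos(2*w) + 5*sin(2*w) + 2*cos(2*w)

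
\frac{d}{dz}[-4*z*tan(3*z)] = -12*z/cos(3*z)^2 - 4*tan(3*z)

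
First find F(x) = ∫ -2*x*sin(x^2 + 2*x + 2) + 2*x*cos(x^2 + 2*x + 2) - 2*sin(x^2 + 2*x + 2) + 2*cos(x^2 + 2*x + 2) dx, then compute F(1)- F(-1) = sin(5) - sin(1) - cos(1) + cos(5)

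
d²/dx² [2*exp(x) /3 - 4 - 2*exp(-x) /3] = (2*exp(2*x) - 2)*exp(-x)/3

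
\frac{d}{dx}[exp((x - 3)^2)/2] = x*exp(x^2 - 6*x + 9) - 3*exp(x^2 - 6*x + 9)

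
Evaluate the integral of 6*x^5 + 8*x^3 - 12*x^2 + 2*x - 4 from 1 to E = (-2 + E + exp(3))^2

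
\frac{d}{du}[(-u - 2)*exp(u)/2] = -u*exp(u)/2 - 3*exp(u)/2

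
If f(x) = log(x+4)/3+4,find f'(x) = 1/(3*x + 12)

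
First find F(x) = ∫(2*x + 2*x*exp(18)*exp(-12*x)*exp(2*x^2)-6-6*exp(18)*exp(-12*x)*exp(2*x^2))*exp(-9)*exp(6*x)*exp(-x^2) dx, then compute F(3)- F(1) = -exp(4) + exp(-4)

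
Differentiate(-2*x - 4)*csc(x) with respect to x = 2*x*cot(x)*csc(x) + 4*cot(x)*csc(x) - 2*csc(x)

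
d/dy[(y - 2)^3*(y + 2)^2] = 5*y^4 - 8*y^3 - 24*y^2 + 32*y + 16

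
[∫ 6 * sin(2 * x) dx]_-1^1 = 0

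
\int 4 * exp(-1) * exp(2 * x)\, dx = 2*exp(2*x - 1) + C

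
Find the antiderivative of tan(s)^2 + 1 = tan(s) + C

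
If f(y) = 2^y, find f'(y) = 2^y*log(2)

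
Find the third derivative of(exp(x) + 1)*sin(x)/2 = sqrt(2)*exp(x)*cos(x + pi/4) - cos(x)/2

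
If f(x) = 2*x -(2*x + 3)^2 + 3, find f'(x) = -8*x - 10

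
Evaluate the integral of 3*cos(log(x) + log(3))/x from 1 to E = -3*sin(log(3)) + 3*sin(log(3*E))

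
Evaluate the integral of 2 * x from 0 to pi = pi^2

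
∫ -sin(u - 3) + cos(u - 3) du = sqrt(2)*cos(-u + pi/4 + 3) + C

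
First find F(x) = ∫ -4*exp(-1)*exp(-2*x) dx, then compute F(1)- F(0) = -2*exp(-1) + 2*exp(-3)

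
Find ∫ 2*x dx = x^2 + C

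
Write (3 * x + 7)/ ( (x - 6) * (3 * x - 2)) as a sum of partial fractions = -27/(16*(3*x - 2)) + 25/(16*(x - 6))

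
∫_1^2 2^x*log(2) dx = 2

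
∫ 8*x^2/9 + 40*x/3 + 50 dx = 8*x^3/27 + 20*x^2/3 + 50*x + C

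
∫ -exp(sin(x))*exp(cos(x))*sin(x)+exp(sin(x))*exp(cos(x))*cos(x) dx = exp(sqrt(2)*sin(x + pi/4)) + C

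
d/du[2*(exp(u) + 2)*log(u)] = (2*u*exp(u)*log(u) + 2*exp(u) + 4)/u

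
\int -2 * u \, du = -u^2 + C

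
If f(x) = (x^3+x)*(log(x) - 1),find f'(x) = 3*x^2*log(x) - 2*x^2 + log(x)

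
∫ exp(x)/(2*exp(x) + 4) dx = log(exp(x) + 2)/2 + C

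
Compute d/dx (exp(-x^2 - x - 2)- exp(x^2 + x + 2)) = (-2*x*exp(2*x^2 + 2*x + 4) - 2*x - exp(2*x^2 + 2*x + 4) - 1)*exp(-x^2 - x - 2)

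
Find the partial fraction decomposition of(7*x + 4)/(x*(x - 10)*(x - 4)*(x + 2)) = 5/(72*(x + 2)) - 2/(9*(x - 4)) + 37/(360*(x - 10)) + 1/(20*x)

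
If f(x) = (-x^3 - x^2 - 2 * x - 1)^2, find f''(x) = 30*x^4 + 40*x^3 + 60*x^2 + 36*x + 12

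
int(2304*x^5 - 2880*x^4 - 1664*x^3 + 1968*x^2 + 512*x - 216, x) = 384*x^6 - 576*x^5 - 416*x^4 + 656*x^3 + 256*x^2 - 216*x + C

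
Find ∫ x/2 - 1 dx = x^2/4 - x + C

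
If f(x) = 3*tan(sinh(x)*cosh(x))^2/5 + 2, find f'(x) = 6*sin(sinh(x)*cosh(x))*cosh(2*x)/(5*cos(sinh(x)*cosh(x))^3)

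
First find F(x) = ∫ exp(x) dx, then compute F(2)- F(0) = -1 + exp(2)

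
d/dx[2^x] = 2^x*log(2)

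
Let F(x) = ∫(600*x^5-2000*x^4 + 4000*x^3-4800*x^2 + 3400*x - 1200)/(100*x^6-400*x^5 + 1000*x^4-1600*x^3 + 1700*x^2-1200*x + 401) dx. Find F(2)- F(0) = -log(401) + log(1601)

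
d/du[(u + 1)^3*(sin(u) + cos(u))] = (u + 1)^2*(sqrt(2)*u*cos(u + pi/4) + 2*sin(u) + 4*cos(u))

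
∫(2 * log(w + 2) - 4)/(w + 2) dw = (log(w + 2) - 2)^2 + C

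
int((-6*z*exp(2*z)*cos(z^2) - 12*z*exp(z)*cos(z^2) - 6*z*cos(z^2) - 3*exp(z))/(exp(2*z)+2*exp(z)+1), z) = ((-exp(z) - 1)*(3*sin(z^2) - 2) - 3*exp(z))/(exp(z) + 1) + C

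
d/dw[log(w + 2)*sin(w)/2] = (w*log(w + 2)*cos(w) + 2*log(w + 2)*cos(w) + sin(w))/(2*w + 4)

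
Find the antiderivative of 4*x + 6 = 2*x^2 + 6*x + C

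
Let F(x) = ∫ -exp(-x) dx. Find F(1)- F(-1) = -E + exp(-1)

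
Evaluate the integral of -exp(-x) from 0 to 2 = -1 + exp(-2)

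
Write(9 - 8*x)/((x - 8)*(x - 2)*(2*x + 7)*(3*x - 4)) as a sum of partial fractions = -9/(232*(3*x - 4)) - 296/(7337*(2*x + 7)) + 7/(132*(x - 2)) - 11/(552*(x - 8))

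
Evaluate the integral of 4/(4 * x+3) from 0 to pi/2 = -log(9) + log(9 + 6*pi)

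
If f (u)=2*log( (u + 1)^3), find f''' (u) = 12/(u^3 + 3*u^2 + 3*u + 1)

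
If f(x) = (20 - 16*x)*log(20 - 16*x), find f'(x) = -16*log(5 - 4*x) - 32*log(2) - 16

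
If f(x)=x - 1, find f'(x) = 1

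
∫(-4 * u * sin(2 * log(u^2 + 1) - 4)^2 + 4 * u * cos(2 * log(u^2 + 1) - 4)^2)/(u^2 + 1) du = sin(4*log(u^2 + 1) - 8)/2 + C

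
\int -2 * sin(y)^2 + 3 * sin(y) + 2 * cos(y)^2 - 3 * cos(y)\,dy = sin(2*y) - 3*sqrt(2)*sin(y + pi/4) + C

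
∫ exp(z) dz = exp(z) + C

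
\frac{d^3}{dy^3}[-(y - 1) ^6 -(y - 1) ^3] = -120*y^3 + 360*y^2 - 360*y + 114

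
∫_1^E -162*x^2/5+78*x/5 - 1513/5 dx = -3*(4 + 5*E)^2 + 2*(6 - 3*E)^3/5 + 2*(6 - 3*E)^2 + 19*E + 976/5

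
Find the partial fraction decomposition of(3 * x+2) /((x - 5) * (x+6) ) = 16/(11*(x + 6)) + 17/(11*(x - 5))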